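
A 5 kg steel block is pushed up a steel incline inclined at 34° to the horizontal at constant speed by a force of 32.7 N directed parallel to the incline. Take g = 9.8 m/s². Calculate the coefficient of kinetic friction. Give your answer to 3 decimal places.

At constant speed ΣF = 0 along the incline. The applied 32.7 N acts up the slope; the weight component mg sin 34° = 27.400 N and kinetic friction μN both act down the slope.
So 32.7 = 27.400 + μ × 40.623, giving μ = (32.7 − 27.400) / 40.623 = 0.1305.

0.130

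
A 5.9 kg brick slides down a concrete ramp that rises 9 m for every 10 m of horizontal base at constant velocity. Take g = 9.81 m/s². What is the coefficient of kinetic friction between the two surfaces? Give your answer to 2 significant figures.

0.90

At constant velocity the net force along the incline is zero: mg sin 41.99° = μ mg cos 41.99°.
So μ = tan 41.99° = 0.6690 / 0.7433 = 0.9000.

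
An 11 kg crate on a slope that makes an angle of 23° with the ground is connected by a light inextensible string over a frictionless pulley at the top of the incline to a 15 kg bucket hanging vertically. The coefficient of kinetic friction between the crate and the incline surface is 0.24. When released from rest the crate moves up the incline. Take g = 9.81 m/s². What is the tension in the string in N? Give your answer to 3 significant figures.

100 N

For the crate on the incline: the weight component along the slope is m₁g sin 23° = 11 × 9.81 × 0.3907 = 42.160 N and the normal force is N = m₁g cos 23° = 99.332 N.
Kinetic friction opposes the crate's motion up the incline: f = μN = 0.24 × 99.332 = 23.840 N acting down the slope.
Newton's second law for the crate (up-slope positive): T − 42.160 − 23.840 = 11 a. For the hanging bucket (downward positive): 15 × 9.81 − T = 15 a.
Adding the two equations eliminates T: 81.150 = 26 a, so a = 3.1212 m/s².
Then from the hanging bucket's equation, T = 15 × (9.81 − 3.1212) = 100.332 N.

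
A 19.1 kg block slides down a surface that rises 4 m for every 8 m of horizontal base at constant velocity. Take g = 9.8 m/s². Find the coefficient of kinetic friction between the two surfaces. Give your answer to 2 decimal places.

0.50

At constant velocity the net force along the incline is zero: mg sin 26.57° = μ mg cos 26.57°.
So μ = tan 26.57° = 0.4472 / 0.8944 = 0.5000.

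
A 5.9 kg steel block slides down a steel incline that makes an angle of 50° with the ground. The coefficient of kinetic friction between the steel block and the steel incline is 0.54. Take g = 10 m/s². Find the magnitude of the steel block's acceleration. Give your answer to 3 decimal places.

4.189 m/s²

Resolving the weight along the incline: the component pulling the steel block down the slope is mg sin 50° = 5.9 × 10 × 0.7660 = 45.194 N, and the normal force is N = mg cos 50° = 5.9 × 10 × 0.6428 = 37.925 N.
Kinetic friction acts up the slope with magnitude f = μN = 0.54 × 37.925 = 20.479 N.
Net force along the incline is 45.194 − 20.479 = 24.715 N, so a = 24.715 / 5.9 = 4.1890 m/s².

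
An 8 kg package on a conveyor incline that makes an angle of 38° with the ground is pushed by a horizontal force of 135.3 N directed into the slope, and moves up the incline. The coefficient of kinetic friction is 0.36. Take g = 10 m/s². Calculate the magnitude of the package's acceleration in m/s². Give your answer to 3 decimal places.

0.585 m/s²

The horizontal push has components F cos 38° = 135.3 × 0.7880 = 106.616 N up the incline and F sin 38° = 135.3 × 0.6157 = 83.304 N pressing into the surface.
The normal force is therefore N = mg cos 38° + F sin 38° = 63.040 + 83.304 = 146.344 N, and kinetic friction down the slope is μN = 0.36 × 146.344 = 52.684 N.
Along the incline: F cos 38° − mg sin 38° − μN = ma, so 106.616 − 49.256 − 52.684 = 8 a, giving a = 0.5845 m/s².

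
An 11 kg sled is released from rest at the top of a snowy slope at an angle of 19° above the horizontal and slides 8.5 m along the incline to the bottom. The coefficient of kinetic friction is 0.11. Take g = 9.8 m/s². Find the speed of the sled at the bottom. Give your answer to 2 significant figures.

The weight component along the incline is mg sin 19° = 35.096 N and the normal force is N = mg cos 19° = 101.927 N.
Friction up the slope is f = μN = 0.11 × 101.927 = 11.212 N, so the net downslope force is 35.096 − 11.212 = 23.884 N and a = 23.884 / 11 = 2.1713 m/s².
Starting from rest over a distance of 8.5 m, v² = 2aL = 2 × 2.1713 × 8.5 = 36.9121, so v = 6.0755 m/s.

6.1 m/s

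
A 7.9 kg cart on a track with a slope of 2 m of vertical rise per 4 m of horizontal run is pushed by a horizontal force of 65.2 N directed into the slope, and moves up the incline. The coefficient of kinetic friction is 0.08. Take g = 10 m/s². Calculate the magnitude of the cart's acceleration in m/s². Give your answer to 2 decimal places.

1.90 m/s²

The horizontal push has components F cos 26.57° = 65.2 × 0.8944 = 58.315 N up the incline and F sin 26.57° = 65.2 × 0.4472 = 29.157 N pressing into the surface.
The normal force is therefore N = mg cos 26.57° + F sin 26.57° = 70.658 + 29.157 = 99.815 N, and kinetic friction down the slope is μN = 0.08 × 99.815 = 7.985 N.
Along the incline: F cos 26.57° − mg sin 26.57° − μN = ma, so 58.315 − 35.329 − 7.985 = 7.9 a, giving a = 1.8989 m/s².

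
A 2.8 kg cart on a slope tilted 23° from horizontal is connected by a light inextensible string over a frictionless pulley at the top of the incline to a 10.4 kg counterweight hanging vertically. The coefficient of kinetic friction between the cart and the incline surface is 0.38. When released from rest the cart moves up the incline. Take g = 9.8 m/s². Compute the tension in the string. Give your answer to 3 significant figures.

For the cart on the incline: the weight component along the slope is m₁g sin 23° = 2.8 × 9.8 × 0.3907 = 10.721 N and the normal force is N = m₁g cos 23° = 25.259 N.
Kinetic friction opposes the cart's motion up the incline: f = μN = 0.38 × 25.259 = 9.598 N acting down the slope.
Newton's second law for the cart (up-slope positive): T − 10.721 − 9.598 = 2.8 a. For the hanging counterweight (downward positive): 10.4 × 9.8 − T = 10.4 a.
Adding the two equations eliminates T: 81.601 = 13.2 a, so a = 6.1819 m/s².
Then from the hanging counterweight's equation, T = 10.4 × (9.8 − 6.1819) = 37.628 N.

37.6 N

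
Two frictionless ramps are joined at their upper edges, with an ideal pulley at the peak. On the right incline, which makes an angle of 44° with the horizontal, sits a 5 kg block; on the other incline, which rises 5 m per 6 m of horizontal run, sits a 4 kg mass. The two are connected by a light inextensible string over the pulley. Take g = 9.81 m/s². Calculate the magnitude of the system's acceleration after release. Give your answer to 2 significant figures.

0.99 m/s²

Resolve each weight along its own incline: the 5 kg mass has component 5 × 9.81 × sin 44° = 34.073 N down its slope, and the 4 kg mass has 4 × 9.81 × sin 39.81° = 25.121 N down its slope.
The 5 kg side's 34.073 N exceeds the other side's 25.121 N, so that mass slides down and the 4 kg mass slides up. Taking that direction as positive, Newton's second law for the whole system gives 34.073 − 25.121 = (5 + 4) a, so a = 8.952 / 9 = 0.9947 m/s².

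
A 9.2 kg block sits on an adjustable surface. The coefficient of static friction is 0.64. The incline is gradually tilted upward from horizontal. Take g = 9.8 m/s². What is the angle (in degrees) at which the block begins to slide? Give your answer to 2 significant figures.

33°

At the threshold of sliding, static friction is at its maximum μ_s N and exactly balances the weight component along the incline: mg sin θ = μ_s mg cos θ.
Hence tan θ = μ_s = 0.64, so θ = arctan(0.64) = 32.6192°.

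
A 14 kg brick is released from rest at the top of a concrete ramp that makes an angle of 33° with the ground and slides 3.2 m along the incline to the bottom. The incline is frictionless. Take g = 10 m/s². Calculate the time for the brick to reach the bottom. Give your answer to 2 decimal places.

The weight component along the incline is mg sin 33° = 76.249 N and the normal force is N = mg cos 33° = 117.414 N.
With no friction, a = g sin 33° = 5.4464 m/s².
Starting from rest, L = ½at², so t = √(2L/a) = √(2 × 3.2 / 5.4464) = 1.0840 s.

1.08 s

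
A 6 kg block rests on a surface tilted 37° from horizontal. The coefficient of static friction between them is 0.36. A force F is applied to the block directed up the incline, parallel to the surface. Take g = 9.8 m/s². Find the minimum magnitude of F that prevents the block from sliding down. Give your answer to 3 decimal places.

18.481 N

The normal force is N = mg cos 37° = 46.960 N. With F at its minimum the block is on the verge of sliding down, so static friction is at its maximum μ_s N = 0.36 × 46.960 = 16.906 N and acts up the slope.
Equilibrium along the incline: F + μ_s N = mg sin 37°, so F = 35.387 − 16.906 = 18.481 N.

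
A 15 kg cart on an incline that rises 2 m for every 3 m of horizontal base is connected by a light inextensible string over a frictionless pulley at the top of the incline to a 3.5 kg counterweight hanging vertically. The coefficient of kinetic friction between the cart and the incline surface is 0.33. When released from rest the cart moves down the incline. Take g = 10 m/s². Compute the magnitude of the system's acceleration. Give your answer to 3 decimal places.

0.379 m/s²

For the cart on the incline: the weight component along the slope is m₁g sin 33.69° = 15 × 10 × 0.5547 = 83.205 N and the normal force is N = m₁g cos 33.69° = 124.808 N.
Kinetic friction opposes the cart's motion down the incline: f = μN = 0.33 × 124.808 = 41.187 N acting up the slope.
Newton's second law for the cart (down-slope positive): 83.205 − 41.187 − T = 15 a. For the hanging counterweight (upward positive): T − 3.5 × 10 = 3.5 a.
Adding the two equations eliminates T: 7.018 = 18.5 a, so a = 0.3794 m/s².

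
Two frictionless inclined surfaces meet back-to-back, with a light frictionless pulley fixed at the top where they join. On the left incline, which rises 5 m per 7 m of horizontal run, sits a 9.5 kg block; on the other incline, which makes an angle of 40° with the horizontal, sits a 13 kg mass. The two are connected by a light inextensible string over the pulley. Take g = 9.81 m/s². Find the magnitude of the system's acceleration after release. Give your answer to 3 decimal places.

Resolve each weight along its own incline: the 9.5 kg mass has component 9.5 × 9.81 × sin 35.54° = 54.168 N down its slope, and the 13 kg mass has 13 × 9.81 × sin 40° = 81.975 N down its slope.
The 13 kg side's 81.975 N exceeds the other side's 54.168 N, so that mass slides down and the 9.5 kg mass slides up. Taking that direction as positive, Newton's second law for the whole system gives 81.975 − 54.168 = (9.5 + 13) a, so a = 27.807 / 22.5 = 1.2359 m/s².

1.236 m/s²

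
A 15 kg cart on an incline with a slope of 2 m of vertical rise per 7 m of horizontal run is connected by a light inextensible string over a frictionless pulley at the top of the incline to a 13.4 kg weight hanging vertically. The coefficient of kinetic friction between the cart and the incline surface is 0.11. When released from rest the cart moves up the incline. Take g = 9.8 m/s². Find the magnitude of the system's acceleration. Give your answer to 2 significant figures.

For the cart on the incline: the weight component along the slope is m₁g sin 15.95° = 15 × 9.8 × 0.2747 = 40.381 N and the normal force is N = m₁g cos 15.95° = 141.344 N.
Kinetic friction opposes the cart's motion up the incline: f = μN = 0.11 × 141.344 = 15.548 N acting down the slope.
Newton's second law for the cart (up-slope positive): T − 40.381 − 15.548 = 15 a. For the hanging weight (downward positive): 13.4 × 9.8 − T = 13.4 a.
Adding the two equations eliminates T: 75.391 = 28.4 a, so a = 2.6546 m/s².

2.7 m/s²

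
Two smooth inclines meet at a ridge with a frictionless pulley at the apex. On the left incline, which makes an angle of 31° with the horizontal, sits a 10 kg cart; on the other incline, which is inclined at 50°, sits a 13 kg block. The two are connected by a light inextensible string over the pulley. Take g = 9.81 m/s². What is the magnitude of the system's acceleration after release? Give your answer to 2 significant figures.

2.1 m/s²

Resolve each weight along its own incline: the 10 kg mass has component 10 × 9.81 × sin 31° = 50.525 N down its slope, and the 13 kg mass has 13 × 9.81 × sin 50° = 97.694 N down its slope.
The 13 kg side's 97.694 N exceeds the other side's 50.525 N, so that mass slides down and the 10 kg mass slides up. Taking that direction as positive, Newton's second law for the whole system gives 97.694 − 50.525 = (10 + 13) a, so a = 47.169 / 23 = 2.0508 m/s².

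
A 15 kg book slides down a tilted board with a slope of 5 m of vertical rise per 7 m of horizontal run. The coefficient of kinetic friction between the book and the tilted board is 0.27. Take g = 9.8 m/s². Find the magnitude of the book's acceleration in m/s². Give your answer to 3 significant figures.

3.54 m/s²

Resolving the weight along the incline: the component pulling the book down the slope is mg sin 35.54° = 15 × 9.8 × 0.5812 = 85.436 N, and the normal force is N = mg cos 35.54° = 15 × 9.8 × 0.8137 = 119.614 N.
Kinetic friction acts up the slope with magnitude f = μN = 0.27 × 119.614 = 32.296 N.
Net force along the incline is 85.436 − 32.296 = 53.140 N, so a = 53.140 / 15 = 3.5427 m/s².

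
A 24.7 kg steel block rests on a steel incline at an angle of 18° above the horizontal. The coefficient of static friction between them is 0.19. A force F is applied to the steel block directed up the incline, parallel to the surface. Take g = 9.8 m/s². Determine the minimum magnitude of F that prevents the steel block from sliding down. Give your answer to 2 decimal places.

31.06 N

The normal force is N = mg cos 18° = 230.213 N. With F at its minimum the steel block is on the verge of sliding down, so static friction is at its maximum μ_s N = 0.19 × 230.213 = 43.740 N and acts up the slope.
Equilibrium along the incline: F + μ_s N = mg sin 18°, so F = 74.801 − 43.740 = 31.061 N.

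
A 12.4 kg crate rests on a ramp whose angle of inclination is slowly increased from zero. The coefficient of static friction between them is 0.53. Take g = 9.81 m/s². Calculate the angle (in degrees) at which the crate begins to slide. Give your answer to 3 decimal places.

At the threshold of sliding, static friction is at its maximum μ_s N and exactly balances the weight component along the incline: mg sin θ = μ_s mg cos θ.
Hence tan θ = μ_s = 0.53, so θ = arctan(0.53) = 27.9236°.

27.924°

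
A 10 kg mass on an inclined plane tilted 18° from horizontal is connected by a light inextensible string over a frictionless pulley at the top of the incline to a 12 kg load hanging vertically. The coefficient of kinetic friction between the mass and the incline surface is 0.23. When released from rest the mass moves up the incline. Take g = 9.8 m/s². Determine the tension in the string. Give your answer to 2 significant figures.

For the mass on the incline: the weight component along the slope is m₁g sin 18° = 10 × 9.8 × 0.3090 = 30.282 N and the normal force is N = m₁g cos 18° = 93.204 N.
Kinetic friction opposes the mass's motion up the incline: f = μN = 0.23 × 93.204 = 21.437 N acting down the slope.
Newton's second law for the mass (up-slope positive): T − 30.282 − 21.437 = 10 a. For the hanging load (downward positive): 12 × 9.8 − T = 12 a.
Adding the two equations eliminates T: 65.881 = 22 a, so a = 2.9946 m/s².
Then from the hanging load's equation, T = 12 × (9.8 − 2.9946) = 81.665 N.

82 N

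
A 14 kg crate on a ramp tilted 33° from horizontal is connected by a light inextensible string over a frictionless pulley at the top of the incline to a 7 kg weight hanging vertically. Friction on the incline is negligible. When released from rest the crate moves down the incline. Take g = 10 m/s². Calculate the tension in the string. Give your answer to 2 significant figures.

For the crate on the incline: the weight component along the slope is m₁g sin 33° = 14 × 10 × 0.5446 = 76.244 N and the normal force is N = m₁g cos 33° = 117.414 N.
Newton's second law for the crate (down-slope positive): 76.244 − T = 14 a. For the hanging weight (upward positive): T − 7 × 10 = 7 a.
Adding the two equations eliminates T: 6.244 = 21 a, so a = 0.2973 m/s².
Then from the hanging weight's equation, T = 7 × (10 + 0.2973) = 72.081 N.

72 N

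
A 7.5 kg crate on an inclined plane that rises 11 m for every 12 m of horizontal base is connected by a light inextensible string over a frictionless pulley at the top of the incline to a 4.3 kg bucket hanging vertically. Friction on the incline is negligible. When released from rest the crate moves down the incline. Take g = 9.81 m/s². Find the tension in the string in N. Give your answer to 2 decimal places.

44.93 N

For the crate on the incline: the weight component along the slope is m₁g sin 42.51° = 7.5 × 9.81 × 0.6757 = 49.715 N and the normal force is N = m₁g cos 42.51° = 54.236 N.
Newton's second law for the crate (down-slope positive): 49.715 − T = 7.5 a. For the hanging bucket (upward positive): T − 4.3 × 9.81 = 4.3 a.
Adding the two equations eliminates T: 7.532 = 11.8 a, so a = 0.6383 m/s².
Then from the hanging bucket's equation, T = 4.3 × (9.81 + 0.6383) = 44.928 N.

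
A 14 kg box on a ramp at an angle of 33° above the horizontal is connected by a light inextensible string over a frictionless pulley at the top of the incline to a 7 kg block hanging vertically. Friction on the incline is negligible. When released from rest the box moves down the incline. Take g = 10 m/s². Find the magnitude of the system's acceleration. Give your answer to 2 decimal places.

For the box on the incline: the weight component along the slope is m₁g sin 33° = 14 × 10 × 0.5446 = 76.244 N and the normal force is N = m₁g cos 33° = 117.414 N.
Newton's second law for the box (down-slope positive): 76.244 − T = 14 a. For the hanging block (upward positive): T − 7 × 10 = 7 a.
Adding the two equations eliminates T: 6.244 = 21 a, so a = 0.2973 m/s².

0.30 m/s²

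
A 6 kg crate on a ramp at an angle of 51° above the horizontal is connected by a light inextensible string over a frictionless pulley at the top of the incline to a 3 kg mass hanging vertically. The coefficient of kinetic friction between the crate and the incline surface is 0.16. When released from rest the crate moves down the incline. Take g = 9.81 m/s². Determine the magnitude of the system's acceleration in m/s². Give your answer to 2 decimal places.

1.15 m/s²

For the crate on the incline: the weight component along the slope is m₁g sin 51° = 6 × 9.81 × 0.7771 = 45.740 N and the normal force is N = m₁g cos 51° = 37.042 N.
Kinetic friction opposes the crate's motion down the incline: f = μN = 0.16 × 37.042 = 5.927 N acting up the slope.
Newton's second law for the crate (down-slope positive): 45.740 − 5.927 − T = 6 a. For the hanging mass (upward positive): T − 3 × 9.81 = 3 a.
Adding the two equations eliminates T: 10.383 = 9 a, so a = 1.1537 m/s².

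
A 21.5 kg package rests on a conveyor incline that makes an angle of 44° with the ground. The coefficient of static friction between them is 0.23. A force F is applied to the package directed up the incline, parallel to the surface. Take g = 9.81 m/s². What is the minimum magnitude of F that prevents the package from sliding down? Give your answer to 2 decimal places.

111.62 N

The normal force is N = mg cos 44° = 151.720 N. With F at its minimum the package is on the verge of sliding down, so static friction is at its maximum μ_s N = 0.23 × 151.720 = 34.896 N and acts up the slope.
Equilibrium along the incline: F + μ_s N = mg sin 44°, so F = 146.514 − 34.896 = 111.618 N.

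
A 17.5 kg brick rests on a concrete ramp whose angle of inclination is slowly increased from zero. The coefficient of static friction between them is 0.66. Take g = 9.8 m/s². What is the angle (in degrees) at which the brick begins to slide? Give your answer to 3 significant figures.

33.4°

At the threshold of sliding, static friction is at its maximum μ_s N and exactly balances the weight component along the incline: mg sin θ = μ_s mg cos θ.
Hence tan θ = μ_s = 0.66, so θ = arctan(0.66) = 33.4248°.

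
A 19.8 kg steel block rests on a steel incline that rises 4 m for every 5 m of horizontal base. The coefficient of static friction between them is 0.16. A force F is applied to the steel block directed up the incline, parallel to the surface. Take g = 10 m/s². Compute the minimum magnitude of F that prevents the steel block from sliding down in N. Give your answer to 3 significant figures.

99.0 N

The normal force is N = mg cos 38.66° = 154.612 N. With F at its minimum the steel block is on the verge of sliding down, so static friction is at its maximum μ_s N = 0.16 × 154.612 = 24.738 N and acts up the slope.
Equilibrium along the incline: F + μ_s N = mg sin 38.66°, so F = 123.690 − 24.738 = 98.952 N.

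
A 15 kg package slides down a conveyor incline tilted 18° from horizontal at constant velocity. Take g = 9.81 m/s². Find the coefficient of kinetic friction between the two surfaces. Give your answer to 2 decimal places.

0.32

At constant velocity the net force along the incline is zero: mg sin 18° = μ mg cos 18°.
So μ = tan 18° = 0.3090 / 0.9511 = 0.3249.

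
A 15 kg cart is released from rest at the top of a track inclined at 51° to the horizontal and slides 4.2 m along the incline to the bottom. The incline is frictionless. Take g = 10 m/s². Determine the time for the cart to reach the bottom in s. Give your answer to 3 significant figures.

1.04 s

The weight component along the incline is mg sin 51° = 116.572 N and the normal force is N = mg cos 51° = 94.398 N.
With no friction, a = g sin 51° = 7.7715 m/s².
Starting from rest, L = ½at², so t = √(2L/a) = √(2 × 4.2 / 7.7715) = 1.0397 s.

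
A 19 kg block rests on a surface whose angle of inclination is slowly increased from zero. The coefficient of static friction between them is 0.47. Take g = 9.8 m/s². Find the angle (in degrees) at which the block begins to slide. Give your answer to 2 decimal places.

25.17°

At the threshold of sliding, static friction is at its maximum μ_s N and exactly balances the weight component along the incline: mg sin θ = μ_s mg cos θ.
Hence tan θ = μ_s = 0.47, so θ = arctan(0.47) = 25.1735°.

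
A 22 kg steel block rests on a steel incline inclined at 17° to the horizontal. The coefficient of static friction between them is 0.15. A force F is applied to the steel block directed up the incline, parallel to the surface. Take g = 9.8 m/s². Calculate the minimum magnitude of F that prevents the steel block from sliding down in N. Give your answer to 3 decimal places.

The normal force is N = mg cos 17° = 206.179 N. With F at its minimum the steel block is on the verge of sliding down, so static friction is at its maximum μ_s N = 0.15 × 206.179 = 30.927 N and acts up the slope.
Equilibrium along the incline: F + μ_s N = mg sin 17°, so F = 63.035 − 30.927 = 32.108 N.

32.108 N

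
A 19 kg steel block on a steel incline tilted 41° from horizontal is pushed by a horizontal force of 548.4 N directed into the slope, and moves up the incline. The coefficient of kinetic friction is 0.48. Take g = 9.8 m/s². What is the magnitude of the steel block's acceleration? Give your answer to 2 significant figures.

2.7 m/s²

The horizontal push has components F cos 41° = 548.4 × 0.7547 = 413.877 N up the incline and F sin 41° = 548.4 × 0.6561 = 359.805 N pressing into the surface.
The normal force is therefore N = mg cos 41° + F sin 41° = 140.525 + 359.805 = 500.330 N, and kinetic friction down the slope is μN = 0.48 × 500.330 = 240.158 N.
Along the incline: F cos 41° − mg sin 41° − μN = ma, so 413.877 − 122.166 − 240.158 = 19 a, giving a = 2.7133 m/s².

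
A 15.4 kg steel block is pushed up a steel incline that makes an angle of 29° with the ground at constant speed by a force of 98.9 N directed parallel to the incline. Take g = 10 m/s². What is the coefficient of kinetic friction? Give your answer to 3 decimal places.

At constant speed ΣF = 0 along the incline. The applied 98.9 N acts up the slope; the weight component mg sin 29° = 74.661 N and kinetic friction μN both act down the slope.
So 98.9 = 74.661 + μ × 134.691, giving μ = (98.9 − 74.661) / 134.691 = 0.1800.

0.180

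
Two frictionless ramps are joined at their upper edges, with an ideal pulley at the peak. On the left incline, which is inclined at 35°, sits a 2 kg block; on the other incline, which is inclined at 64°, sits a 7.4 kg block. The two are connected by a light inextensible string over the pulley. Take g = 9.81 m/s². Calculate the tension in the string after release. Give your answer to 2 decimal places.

Resolve each weight along its own incline: the 2 kg mass has component 2 × 9.81 × sin 35° = 11.254 N down its slope, and the 7.4 kg mass has 7.4 × 9.81 × sin 64° = 65.247 N down its slope.
The 7.4 kg side's 65.247 N exceeds the other side's 11.254 N, so that mass slides down and the 2 kg mass slides up. Taking that direction as positive, Newton's second law for the whole system gives 65.247 − 11.254 = (2 + 7.4) a, so a = 53.993 / 9.4 = 5.7439 m/s².
For the 2 kg mass (up-slope positive): T − 11.254 = 2 × 5.7439, so T = 22.742 N.

22.74 N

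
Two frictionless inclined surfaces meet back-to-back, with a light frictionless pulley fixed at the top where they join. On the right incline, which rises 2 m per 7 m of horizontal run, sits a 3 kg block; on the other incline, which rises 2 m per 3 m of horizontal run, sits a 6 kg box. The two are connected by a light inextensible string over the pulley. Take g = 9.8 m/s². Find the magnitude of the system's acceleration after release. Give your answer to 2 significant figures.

2.7 m/s²

Resolve each weight along its own incline: the 3 kg mass has component 3 × 9.8 × sin 15.95° = 8.077 N down its slope, and the 6 kg mass has 6 × 9.8 × sin 33.69° = 32.616 N down its slope.
The 6 kg side's 32.616 N exceeds the other side's 8.077 N, so that mass slides down and the 3 kg mass slides up. Taking that direction as positive, Newton's second law for the whole system gives 32.616 − 8.077 = (3 + 6) a, so a = 24.539 / 9 = 2.7266 m/s².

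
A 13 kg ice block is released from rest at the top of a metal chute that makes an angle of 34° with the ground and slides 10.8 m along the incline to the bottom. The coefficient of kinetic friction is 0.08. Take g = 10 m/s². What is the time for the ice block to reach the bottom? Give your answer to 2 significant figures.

2.1 s

The weight component along the incline is mg sin 34° = 72.695 N and the normal force is N = mg cos 34° = 107.775 N.
Friction up the slope is f = μN = 0.08 × 107.775 = 8.622 N, so the net downslope force is 72.695 − 8.622 = 64.073 N and a = 64.073 / 13 = 4.9287 m/s².
Starting from rest, L = ½at², so t = √(2L/a) = √(2 × 10.8 / 4.9287) = 2.0934 s.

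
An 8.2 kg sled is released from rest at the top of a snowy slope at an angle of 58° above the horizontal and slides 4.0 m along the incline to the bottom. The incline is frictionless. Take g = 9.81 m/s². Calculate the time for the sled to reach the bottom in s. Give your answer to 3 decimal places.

0.981 s

The weight component along the incline is mg sin 58° = 68.219 N and the normal force is N = mg cos 58° = 42.628 N.
With no friction, a = g sin 58° = 8.3194 m/s².
Starting from rest, L = ½at², so t = √(2L/a) = √(2 × 4.0 / 8.3194) = 0.9806 s.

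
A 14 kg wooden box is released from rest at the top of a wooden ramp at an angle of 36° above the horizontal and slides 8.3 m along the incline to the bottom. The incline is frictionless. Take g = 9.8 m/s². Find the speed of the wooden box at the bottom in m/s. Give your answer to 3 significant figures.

9.78 m/s

The weight component along the incline is mg sin 36° = 80.644 N and the normal force is N = mg cos 36° = 110.997 N.
With no friction, a = g sin 36° = 5.7603 m/s².
Starting from rest over a distance of 8.3 m, v² = 2aL = 2 × 5.7603 × 8.3 = 95.6210, so v = 9.7786 m/s.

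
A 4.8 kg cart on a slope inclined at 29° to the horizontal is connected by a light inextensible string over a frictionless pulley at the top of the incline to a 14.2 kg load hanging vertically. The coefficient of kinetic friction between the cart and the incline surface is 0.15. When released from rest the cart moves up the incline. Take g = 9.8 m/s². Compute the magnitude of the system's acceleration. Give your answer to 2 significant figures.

For the cart on the incline: the weight component along the slope is m₁g sin 29° = 4.8 × 9.8 × 0.4848 = 22.805 N and the normal force is N = m₁g cos 29° = 41.142 N.
Kinetic friction opposes the cart's motion up the incline: f = μN = 0.15 × 41.142 = 6.171 N acting down the slope.
Newton's second law for the cart (up-slope positive): T − 22.805 − 6.171 = 4.8 a. For the hanging load (downward positive): 14.2 × 9.8 − T = 14.2 a.
Adding the two equations eliminates T: 110.184 = 19 a, so a = 5.7992 m/s².

5.8 m/s²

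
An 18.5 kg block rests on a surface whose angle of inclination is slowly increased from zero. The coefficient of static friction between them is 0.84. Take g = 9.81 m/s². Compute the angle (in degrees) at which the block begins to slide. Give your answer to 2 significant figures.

At the threshold of sliding, static friction is at its maximum μ_s N and exactly balances the weight component along the incline: mg sin θ = μ_s mg cos θ.
Hence tan θ = μ_s = 0.84, so θ = arctan(0.84) = 40.0303°.

40°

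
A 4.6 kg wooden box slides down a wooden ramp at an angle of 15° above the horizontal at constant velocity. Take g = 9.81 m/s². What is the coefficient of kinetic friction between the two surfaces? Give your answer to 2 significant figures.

0.27

At constant velocity the net force along the incline is zero: mg sin 15° = μ mg cos 15°.
So μ = tan 15° = 0.2588 / 0.9659 = 0.2679.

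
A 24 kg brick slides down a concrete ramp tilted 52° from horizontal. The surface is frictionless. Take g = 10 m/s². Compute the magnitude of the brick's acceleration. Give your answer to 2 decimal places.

7.88 m/s²

Resolving the weight along the incline: the component pulling the brick down the slope is mg sin 52° = 24 × 10 × 0.7880 = 189.120 N, and the normal force is N = mg cos 52° = 24 × 10 × 0.6157 = 147.768 N.
With no friction the net force along the incline is 189.120 N, so a = g sin 52° = 189.120 / 24 = 7.8800 m/s².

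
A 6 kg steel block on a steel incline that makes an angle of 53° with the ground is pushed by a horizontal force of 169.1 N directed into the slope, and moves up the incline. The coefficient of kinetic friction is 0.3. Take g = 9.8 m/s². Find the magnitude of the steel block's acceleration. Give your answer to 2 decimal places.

The horizontal push has components F cos 53° = 169.1 × 0.6018 = 101.764 N up the incline and F sin 53° = 169.1 × 0.7986 = 135.043 N pressing into the surface.
The normal force is therefore N = mg cos 53° + F sin 53° = 35.386 + 135.043 = 170.429 N, and kinetic friction down the slope is μN = 0.3 × 170.429 = 51.129 N.
Along the incline: F cos 53° − mg sin 53° − μN = ma, so 101.764 − 46.958 − 51.129 = 6 a, giving a = 0.6128 m/s².

0.61 m/s²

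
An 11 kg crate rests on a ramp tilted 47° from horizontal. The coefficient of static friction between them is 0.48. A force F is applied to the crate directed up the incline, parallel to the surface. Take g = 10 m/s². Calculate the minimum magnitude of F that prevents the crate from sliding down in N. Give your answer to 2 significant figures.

44 N

The normal force is N = mg cos 47° = 75.020 N. With F at its minimum the crate is on the verge of sliding down, so static friction is at its maximum μ_s N = 0.48 × 75.020 = 36.010 N and acts up the slope.
Equilibrium along the incline: F + μ_s N = mg sin 47°, so F = 80.449 − 36.010 = 44.439 N.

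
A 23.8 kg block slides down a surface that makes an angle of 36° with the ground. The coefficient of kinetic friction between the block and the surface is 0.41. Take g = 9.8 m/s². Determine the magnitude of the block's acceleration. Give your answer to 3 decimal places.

2.510 m/s²

Resolving the weight along the incline: the component pulling the block down the slope is mg sin 36° = 23.8 × 9.8 × 0.5878 = 137.098 N, and the normal force is N = mg cos 36° = 23.8 × 9.8 × 0.8090 = 188.691 N.
Kinetic friction acts up the slope with magnitude f = μN = 0.41 × 188.691 = 77.363 N.
Net force along the incline is 137.098 − 77.363 = 59.735 N, so a = 59.735 / 23.8 = 2.5099 m/s².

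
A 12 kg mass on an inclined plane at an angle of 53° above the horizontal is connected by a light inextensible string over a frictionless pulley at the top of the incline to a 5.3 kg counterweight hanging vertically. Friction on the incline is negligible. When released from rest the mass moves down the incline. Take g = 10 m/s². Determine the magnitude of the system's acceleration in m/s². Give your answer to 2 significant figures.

2.5 m/s²

For the mass on the incline: the weight component along the slope is m₁g sin 53° = 12 × 10 × 0.7986 = 95.832 N and the normal force is N = m₁g cos 53° = 72.218 N.
Newton's second law for the mass (down-slope positive): 95.832 − T = 12 a. For the hanging counterweight (upward positive): T − 5.3 × 10 = 5.3 a.
Adding the two equations eliminates T: 42.832 = 17.3 a, so a = 2.4758 m/s².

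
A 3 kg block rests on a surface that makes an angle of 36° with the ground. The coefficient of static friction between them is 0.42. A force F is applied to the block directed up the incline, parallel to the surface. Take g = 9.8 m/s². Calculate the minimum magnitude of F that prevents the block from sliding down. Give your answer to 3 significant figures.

7.29 N

The normal force is N = mg cos 36° = 23.785 N. With F at its minimum the block is on the verge of sliding down, so static friction is at its maximum μ_s N = 0.42 × 23.785 = 9.990 N and acts up the slope.
Equilibrium along the incline: F + μ_s N = mg sin 36°, so F = 17.281 − 9.990 = 7.291 N.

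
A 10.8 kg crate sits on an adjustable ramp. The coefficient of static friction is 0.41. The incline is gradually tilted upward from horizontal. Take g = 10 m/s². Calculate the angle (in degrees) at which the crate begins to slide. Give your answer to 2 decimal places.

22.29°

At the threshold of sliding, static friction is at its maximum μ_s N and exactly balances the weight component along the incline: mg sin θ = μ_s mg cos θ.
Hence tan θ = μ_s = 0.41, so θ = arctan(0.41) = 22.2936°.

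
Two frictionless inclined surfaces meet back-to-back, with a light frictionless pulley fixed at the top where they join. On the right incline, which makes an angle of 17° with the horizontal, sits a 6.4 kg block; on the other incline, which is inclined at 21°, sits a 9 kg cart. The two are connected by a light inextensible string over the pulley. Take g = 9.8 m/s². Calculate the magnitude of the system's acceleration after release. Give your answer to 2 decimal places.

Resolve each weight along its own incline: the 6.4 kg mass has component 6.4 × 9.8 × sin 17° = 18.338 N down its slope, and the 9 kg mass has 9 × 9.8 × sin 21° = 31.608 N down its slope.
The 9 kg side's 31.608 N exceeds the other side's 18.338 N, so that mass slides down and the 6.4 kg mass slides up. Taking that direction as positive, Newton's second law for the whole system gives 31.608 − 18.338 = (6.4 + 9) a, so a = 13.270 / 15.4 = 0.8617 m/s².

0.86 m/s²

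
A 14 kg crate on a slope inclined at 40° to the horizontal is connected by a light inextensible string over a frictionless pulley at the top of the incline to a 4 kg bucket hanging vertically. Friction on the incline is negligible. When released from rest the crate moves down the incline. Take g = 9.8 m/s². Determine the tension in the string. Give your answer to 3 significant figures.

For the crate on the incline: the weight component along the slope is m₁g sin 40° = 14 × 9.8 × 0.6428 = 88.192 N and the normal force is N = m₁g cos 40° = 105.101 N.
Newton's second law for the crate (down-slope positive): 88.192 − T = 14 a. For the hanging bucket (upward positive): T − 4 × 9.8 = 4 a.
Adding the two equations eliminates T: 48.992 = 18 a, so a = 2.7218 m/s².
Then from the hanging bucket's equation, T = 4 × (9.8 + 2.7218) = 50.087 N.

50.1 N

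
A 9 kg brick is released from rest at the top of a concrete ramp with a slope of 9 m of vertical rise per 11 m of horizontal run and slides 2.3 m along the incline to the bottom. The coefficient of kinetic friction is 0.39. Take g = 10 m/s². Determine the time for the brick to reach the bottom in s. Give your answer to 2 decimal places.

1.18 s

The weight component along the incline is mg sin 39.29° = 56.991 N and the normal force is N = mg cos 39.29° = 69.656 N.
Friction up the slope is f = μN = 0.39 × 69.656 = 27.166 N, so the net downslope force is 56.991 − 27.166 = 29.825 N and a = 29.825 / 9 = 3.3139 m/s².
Starting from rest, L = ½at², so t = √(2L/a) = √(2 × 2.3 / 3.3139) = 1.1782 s.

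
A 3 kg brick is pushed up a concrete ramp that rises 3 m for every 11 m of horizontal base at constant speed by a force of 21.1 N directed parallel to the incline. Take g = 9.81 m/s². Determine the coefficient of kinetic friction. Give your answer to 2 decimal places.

0.47

At constant speed ΣF = 0 along the incline. The applied 21.1 N acts up the slope; the weight component mg sin 15.26° = 7.744 N and kinetic friction μN both act down the slope.
So 21.1 = 7.744 + μ × 28.393, giving μ = (21.1 − 7.744) / 28.393 = 0.4704.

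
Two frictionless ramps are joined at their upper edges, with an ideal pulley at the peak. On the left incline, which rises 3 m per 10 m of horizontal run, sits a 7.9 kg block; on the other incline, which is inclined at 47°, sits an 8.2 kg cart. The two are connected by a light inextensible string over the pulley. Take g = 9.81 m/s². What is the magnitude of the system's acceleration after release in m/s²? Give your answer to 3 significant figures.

2.27 m/s²

Resolve each weight along its own incline: the 7.9 kg mass has component 7.9 × 9.81 × sin 16.70° = 22.269 N down its slope, and the 8.2 kg mass has 8.2 × 9.81 × sin 47° = 58.832 N down its slope.
The 8.2 kg side's 58.832 N exceeds the other side's 22.269 N, so that mass slides down and the 7.9 kg mass slides up. Taking that direction as positive, Newton's second law for the whole system gives 58.832 − 22.269 = (7.9 + 8.2) a, so a = 36.563 / 16.1 = 2.2710 m/s².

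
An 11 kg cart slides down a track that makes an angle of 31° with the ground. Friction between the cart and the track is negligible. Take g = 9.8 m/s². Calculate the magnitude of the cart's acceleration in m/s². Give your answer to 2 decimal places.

5.05 m/s²

Resolving the weight along the incline: the component pulling the cart down the slope is mg sin 31° = 11 × 9.8 × 0.5150 = 55.517 N, and the normal force is N = mg cos 31° = 11 × 9.8 × 0.8572 = 92.406 N.
With no friction the net force along the incline is 55.517 N, so a = g sin 31° = 55.517 / 11 = 5.0470 m/s².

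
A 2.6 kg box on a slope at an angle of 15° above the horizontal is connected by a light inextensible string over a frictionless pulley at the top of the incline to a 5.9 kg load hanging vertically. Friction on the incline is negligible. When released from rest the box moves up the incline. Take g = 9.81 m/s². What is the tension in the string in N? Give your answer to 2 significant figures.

For the box on the incline: the weight component along the slope is m₁g sin 15° = 2.6 × 9.81 × 0.2588 = 6.601 N and the normal force is N = m₁g cos 15° = 24.637 N.
Newton's second law for the box (up-slope positive): T − 6.601 = 2.6 a. For the hanging load (downward positive): 5.9 × 9.81 − T = 5.9 a.
Adding the two equations eliminates T: 51.278 = 8.5 a, so a = 6.0327 m/s².
Then from the hanging load's equation, T = 5.9 × (9.81 − 6.0327) = 22.286 N.

22 N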